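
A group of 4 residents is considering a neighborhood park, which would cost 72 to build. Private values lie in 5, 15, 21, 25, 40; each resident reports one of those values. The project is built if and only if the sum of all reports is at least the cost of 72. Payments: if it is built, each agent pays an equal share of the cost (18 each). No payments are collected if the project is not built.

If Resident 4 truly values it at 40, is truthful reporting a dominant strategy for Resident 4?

Check each profile of the others' reports and compare truth against every alternative report.
Others report (5, 5, 25): truth gives 22, best alternative gives 0.
Others report (5, 15, 15): truth gives 22, best alternative gives 0.
Others report (5, 15, 21): truth gives 22, best alternative gives 0.
Others report (5, 15, 25): truth gives 22, best alternative gives 0.
Others report (5, 21, 15): truth gives 22, best alternative gives 0.
Others report (5, 25, 5): truth gives 22, best alternative gives 0.
(Remaining 119 profiles checked similarly; truth is weakly best in each.)
In every case the truthful report is at least as good as any alternative, so it is a dominant strategy.

Yes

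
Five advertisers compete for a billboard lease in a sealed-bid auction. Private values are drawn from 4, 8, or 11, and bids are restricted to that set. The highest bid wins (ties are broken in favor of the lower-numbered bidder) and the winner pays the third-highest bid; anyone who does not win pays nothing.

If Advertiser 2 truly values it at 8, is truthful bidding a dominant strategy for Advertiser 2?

Consider the case where Advertiser 1 bids 4, Advertiser 3 bids 4, Advertiser 4 bids 4 and Advertiser 5 bids 11.
Truthful bid 8: loses, pays 0, utility 0.
Bid 11 instead: wins, pays 4, utility 8 - 4 = 4.
Since 4 > 0, bidding 11 is strictly better here, so truthful bidding is not dominant.

No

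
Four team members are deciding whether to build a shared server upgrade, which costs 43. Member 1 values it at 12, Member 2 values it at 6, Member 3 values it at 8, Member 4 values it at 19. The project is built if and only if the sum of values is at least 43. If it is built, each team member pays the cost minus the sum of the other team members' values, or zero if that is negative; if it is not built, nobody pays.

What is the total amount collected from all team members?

Total value 45 ≥ cost 43, so it is built.
Member 1: others sum to 33; max(0, 43 - 33) = 10.
Member 2: others sum to 39; max(0, 43 - 39) = 4.
Member 3: others sum to 37; max(0, 43 - 37) = 6.
Member 4: others sum to 26; max(0, 43 - 26) = 17.
Total collected = 10 + 4 + 6 + 17 = 37.

37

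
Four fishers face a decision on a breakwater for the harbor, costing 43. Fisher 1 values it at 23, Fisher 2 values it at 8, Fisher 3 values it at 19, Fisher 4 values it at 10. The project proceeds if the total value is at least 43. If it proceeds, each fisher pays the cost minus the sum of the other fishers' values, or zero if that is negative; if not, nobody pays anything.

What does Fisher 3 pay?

2

Total value 60 ≥ cost 43, so the project is built.
The other fishers' values sum to 41.
Cost minus that sum is 43 - 41 = 2.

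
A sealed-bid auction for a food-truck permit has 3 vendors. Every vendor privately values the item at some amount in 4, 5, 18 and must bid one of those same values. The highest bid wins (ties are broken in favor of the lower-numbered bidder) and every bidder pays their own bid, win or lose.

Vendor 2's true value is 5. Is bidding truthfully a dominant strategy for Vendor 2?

No

Consider the case where Vendor 1 bids 4 and Vendor 3 bids 18.
Truthful bid 5: loses but pays 5, utility -5.
Bid 4 instead: loses but pays 4, utility -4.
Since -4 > -5, bidding 4 is strictly better here, so truthful bidding is not dominant.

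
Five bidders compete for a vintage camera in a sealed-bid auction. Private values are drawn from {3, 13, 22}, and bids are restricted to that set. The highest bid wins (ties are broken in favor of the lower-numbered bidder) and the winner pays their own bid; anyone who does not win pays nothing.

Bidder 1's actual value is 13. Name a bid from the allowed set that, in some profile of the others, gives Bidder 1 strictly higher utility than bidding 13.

3

Suppose Bidder 2 bids 3, Bidder 3 bids 3, Bidder 4 bids 3 and Bidder 5 bids 3.
Bid 13: wins, pays 13, utility 13 - 13 = 0.
Bid 3: wins, pays 3, utility 13 - 3 = 10.
So bidding 3 beats truth here (10 > 0).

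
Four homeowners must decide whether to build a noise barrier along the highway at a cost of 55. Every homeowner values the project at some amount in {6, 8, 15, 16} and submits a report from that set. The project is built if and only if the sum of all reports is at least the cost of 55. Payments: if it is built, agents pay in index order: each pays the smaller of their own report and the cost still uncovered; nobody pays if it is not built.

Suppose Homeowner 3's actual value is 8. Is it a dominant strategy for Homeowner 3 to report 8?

Yes

Check each profile of the others' reports and compare truth against every alternative report.
Others report (6, 6, 6): truth gives 0, best alternative gives 0.
Others report (6, 6, 8): truth gives 0, best alternative gives 0.
Others report (6, 6, 15): truth gives 0, best alternative gives 0.
Others report (6, 6, 16): truth gives 0, best alternative gives 0.
Others report (6, 8, 6): truth gives 0, best alternative gives 0.
Others report (6, 8, 8): truth gives 0, best alternative gives 0.
(Remaining 58 profiles checked similarly; truth is weakly best in each.)
In every case the truthful report is at least as good as any alternative, so it is a dominant strategy.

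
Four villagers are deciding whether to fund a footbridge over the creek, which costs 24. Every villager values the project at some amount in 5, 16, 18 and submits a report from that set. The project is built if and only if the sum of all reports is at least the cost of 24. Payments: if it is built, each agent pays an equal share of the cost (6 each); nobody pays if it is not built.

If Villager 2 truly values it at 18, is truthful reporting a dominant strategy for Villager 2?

Check each profile of the others' reports and compare truth against every alternative report.
Others report (5, 5, 5): truth gives 12, best alternative gives 12.
Others report (5, 5, 16): truth gives 12, best alternative gives 12.
Others report (5, 5, 18): truth gives 12, best alternative gives 12.
Others report (5, 16, 5): truth gives 12, best alternative gives 12.
Others report (5, 16, 16): truth gives 12, best alternative gives 12.
Others report (5, 16, 18): truth gives 12, best alternative gives 12.
(Remaining 21 profiles checked similarly; truth is weakly best in each.)
In every case the truthful report is at least as good as any alternative, so it is a dominant strategy.

Yes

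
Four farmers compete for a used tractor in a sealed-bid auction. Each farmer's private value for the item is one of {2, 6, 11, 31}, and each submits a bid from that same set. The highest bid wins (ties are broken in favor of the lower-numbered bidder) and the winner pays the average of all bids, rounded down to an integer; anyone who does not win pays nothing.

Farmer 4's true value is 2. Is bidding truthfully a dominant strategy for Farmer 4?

Check each profile of the others' bids and compare truth against every alternative bid.
Others bid (2, 2, 2): truth gives 0, best alternative gives -1.
Others bid (2, 2, 6): truth gives 0, best alternative gives 0.
Others bid (2, 2, 11): truth gives 0, best alternative gives 0.
Others bid (2, 2, 31): truth gives 0, best alternative gives 0.
Others bid (2, 6, 2): truth gives 0, best alternative gives 0.
Others bid (2, 6, 6): truth gives 0, best alternative gives 0.
(Remaining 58 profiles checked similarly; truth is weakly best in each.)
In every case the truthful bid is at least as good as any alternative, so it is a dominant strategy.

Yes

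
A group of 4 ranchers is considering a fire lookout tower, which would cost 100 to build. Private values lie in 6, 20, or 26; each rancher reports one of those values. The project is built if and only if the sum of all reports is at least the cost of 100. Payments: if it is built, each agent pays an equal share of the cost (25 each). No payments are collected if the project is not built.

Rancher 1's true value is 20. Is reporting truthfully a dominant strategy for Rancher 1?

Yes

Check each profile of the others' reports and compare truth against every alternative report.
Others report (6, 6, 6): truth gives 0, best alternative gives 0.
Others report (6, 6, 20): truth gives 0, best alternative gives 0.
Others report (6, 6, 26): truth gives 0, best alternative gives 0.
Others report (6, 20, 6): truth gives 0, best alternative gives 0.
Others report (6, 20, 20): truth gives 0, best alternative gives 0.
Others report (6, 20, 26): truth gives 0, best alternative gives 0.
(Remaining 21 profiles checked similarly; truth is weakly best in each.)
In every case the truthful report is at least as good as any alternative, so it is a dominant strategy.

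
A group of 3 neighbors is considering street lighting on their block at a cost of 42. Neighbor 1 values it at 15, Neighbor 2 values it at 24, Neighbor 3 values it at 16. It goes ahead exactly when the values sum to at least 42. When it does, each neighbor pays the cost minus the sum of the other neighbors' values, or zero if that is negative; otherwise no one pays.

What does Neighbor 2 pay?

11

Total value 55 ≥ cost 42, so the project is built.
The other neighbors' values sum to 31.
Cost minus that sum is 42 - 31 = 11.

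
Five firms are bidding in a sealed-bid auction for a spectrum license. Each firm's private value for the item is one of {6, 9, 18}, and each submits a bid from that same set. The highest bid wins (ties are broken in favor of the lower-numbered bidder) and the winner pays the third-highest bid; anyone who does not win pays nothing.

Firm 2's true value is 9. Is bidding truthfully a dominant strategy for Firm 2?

Consider the case where Firm 1 bids 6, Firm 3 bids 6, Firm 4 bids 6 and Firm 5 bids 18.
Truthful bid 9: loses, pays 0, utility 0.
Bid 18 instead: wins, pays 6, utility 9 - 6 = 3.
Since 3 > 0, bidding 18 is strictly better here, so truthful bidding is not dominant.

No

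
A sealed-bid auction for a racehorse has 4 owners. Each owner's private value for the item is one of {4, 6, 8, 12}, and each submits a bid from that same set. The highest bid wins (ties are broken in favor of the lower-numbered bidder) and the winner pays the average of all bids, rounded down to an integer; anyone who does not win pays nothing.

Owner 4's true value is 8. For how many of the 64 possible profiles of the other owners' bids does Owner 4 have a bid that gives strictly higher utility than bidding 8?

10

Others bid (4, 4, 4): truth gives 3; bid 6 gives 4 > 3. Violating.
Others bid (4, 4, 8): truth gives 0; bid 12 gives 1 > 0. Violating.
Others bid (4, 6, 8): truth gives 0; bid 12 gives 1 > 0. Violating.
Others bid (4, 8, 4): truth gives 0; bid 12 gives 1 > 0. Violating.
Others bid (4, 4, 6): truth gives 3; no alternative beats it.
Others bid (4, 4, 12): truth gives 0; no alternative beats it.
(Checking all 64 profiles: 10 have a profitable deviation, 54 do not.)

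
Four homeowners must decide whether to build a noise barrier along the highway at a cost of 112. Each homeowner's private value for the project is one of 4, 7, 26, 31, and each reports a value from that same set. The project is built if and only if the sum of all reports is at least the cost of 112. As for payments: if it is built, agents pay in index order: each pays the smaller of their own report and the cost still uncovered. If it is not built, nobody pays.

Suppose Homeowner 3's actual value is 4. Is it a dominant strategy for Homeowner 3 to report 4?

Yes

Check each profile of the others' reports and compare truth against every alternative report.
Others report (4, 4, 4): truth gives 0, best alternative gives 0.
Others report (4, 4, 7): truth gives 0, best alternative gives 0.
Others report (4, 4, 26): truth gives 0, best alternative gives 0.
Others report (4, 4, 31): truth gives 0, best alternative gives 0.
Others report (4, 7, 4): truth gives 0, best alternative gives 0.
Others report (4, 7, 7): truth gives 0, best alternative gives 0.
(Remaining 58 profiles checked similarly; truth is weakly best in each.)
In every case the truthful report is at least as good as any alternative, so it is a dominant strategy.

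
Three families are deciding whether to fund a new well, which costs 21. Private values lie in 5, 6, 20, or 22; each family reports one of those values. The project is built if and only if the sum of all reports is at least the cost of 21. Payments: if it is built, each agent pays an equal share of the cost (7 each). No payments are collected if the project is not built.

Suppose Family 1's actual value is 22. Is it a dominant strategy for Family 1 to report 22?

Check each profile of the others' reports and compare truth against every alternative report.
Others report (5, 5): truth gives 15, best alternative gives 15.
Others report (5, 6): truth gives 15, best alternative gives 15.
Others report (5, 20): truth gives 15, best alternative gives 15.
Others report (5, 22): truth gives 15, best alternative gives 15.
Others report (6, 5): truth gives 15, best alternative gives 15.
Others report (6, 6): truth gives 15, best alternative gives 15.
(Remaining 10 profiles checked similarly; truth is weakly best in each.)
In every case the truthful report is at least as good as any alternative, so it is a dominant strategy.

Yes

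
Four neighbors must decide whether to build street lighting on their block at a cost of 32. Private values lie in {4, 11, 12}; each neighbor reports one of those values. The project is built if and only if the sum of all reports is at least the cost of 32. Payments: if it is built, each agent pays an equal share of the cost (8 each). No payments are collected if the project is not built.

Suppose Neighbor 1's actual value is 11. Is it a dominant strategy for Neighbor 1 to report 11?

No

Consider the case where Neighbor 2 reports 4, Neighbor 3 reports 4 and Neighbor 4 reports 12.
Truthful report 11: project not built, utility 0.
Report 12 instead: project built, pays 8, utility 11 - 8 = 3.
Since 3 > 0, reporting 12 is strictly better here, so truthful reporting is not dominant.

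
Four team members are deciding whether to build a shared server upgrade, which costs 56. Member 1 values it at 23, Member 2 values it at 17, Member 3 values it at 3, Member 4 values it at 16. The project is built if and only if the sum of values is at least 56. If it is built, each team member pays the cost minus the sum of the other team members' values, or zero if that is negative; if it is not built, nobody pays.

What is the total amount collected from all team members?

47

Total value 59 ≥ cost 56, so it is built.
Member 1: others sum to 36; max(0, 56 - 36) = 20.
Member 2: others sum to 42; max(0, 56 - 42) = 14.
Member 3: others sum to 56; max(0, 56 - 56) = 0.
Member 4: others sum to 43; max(0, 56 - 43) = 13.
Total collected = 20 + 14 + 0 + 13 = 47.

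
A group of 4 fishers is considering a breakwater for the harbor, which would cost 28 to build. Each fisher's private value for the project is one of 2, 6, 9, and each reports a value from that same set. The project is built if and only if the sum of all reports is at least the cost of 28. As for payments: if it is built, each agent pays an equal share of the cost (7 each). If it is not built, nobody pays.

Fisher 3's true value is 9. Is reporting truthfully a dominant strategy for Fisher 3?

Yes

Check each profile of the others' reports and compare truth against every alternative report.
Others report (2, 9, 9): truth gives 2, best alternative gives 0.
Others report (6, 6, 9): truth gives 2, best alternative gives 0.
Others report (6, 9, 6): truth gives 2, best alternative gives 0.
Others report (9, 2, 9): truth gives 2, best alternative gives 0.
Others report (9, 6, 6): truth gives 2, best alternative gives 0.
Others report (9, 9, 2): truth gives 2, best alternative gives 0.
(Remaining 21 profiles checked similarly; truth is weakly best in each.)
In every case the truthful report is at least as good as any alternative, so it is a dominant strategy.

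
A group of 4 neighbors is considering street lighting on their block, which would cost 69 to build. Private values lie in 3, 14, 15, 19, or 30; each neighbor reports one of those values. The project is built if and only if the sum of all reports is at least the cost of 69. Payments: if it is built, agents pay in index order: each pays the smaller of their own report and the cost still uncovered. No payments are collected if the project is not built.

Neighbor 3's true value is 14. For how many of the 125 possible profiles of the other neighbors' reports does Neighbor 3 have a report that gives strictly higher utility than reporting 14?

Others report (14, 30, 30): truth gives 0; report 3 gives 11 > 0. Violating.
Others report (15, 30, 30): truth gives 0; report 3 gives 11 > 0. Violating.
Others report (19, 19, 30): truth gives 0; report 3 gives 11 > 0. Violating.
Others report (19, 30, 19): truth gives 0; report 3 gives 11 > 0. Violating.
Others report (3, 3, 3): truth gives 0; no alternative beats it.
Others report (3, 3, 14): truth gives 0; no alternative beats it.
(Checking all 125 profiles: 13 have a profitable deviation, 112 do not.)

13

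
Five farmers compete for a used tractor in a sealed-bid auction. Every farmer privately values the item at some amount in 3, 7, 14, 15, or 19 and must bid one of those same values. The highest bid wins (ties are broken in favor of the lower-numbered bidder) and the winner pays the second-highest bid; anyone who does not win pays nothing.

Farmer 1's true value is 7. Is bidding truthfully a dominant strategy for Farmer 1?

Check each profile of the others' bids and compare truth against every alternative bid.
Others bid (3, 3, 3, 3): truth gives 4, best alternative gives 4.
Others bid (3, 3, 3, 7): truth gives 0, best alternative gives 0.
Others bid (3, 3, 3, 14): truth gives 0, best alternative gives 0.
Others bid (3, 3, 3, 15): truth gives 0, best alternative gives 0.
Others bid (3, 3, 3, 19): truth gives 0, best alternative gives 0.
Others bid (3, 3, 7, 3): truth gives 0, best alternative gives 0.
(Remaining 619 profiles checked similarly; truth is weakly best in each.)
In every case the truthful bid is at least as good as any alternative, so it is a dominant strategy.

Yes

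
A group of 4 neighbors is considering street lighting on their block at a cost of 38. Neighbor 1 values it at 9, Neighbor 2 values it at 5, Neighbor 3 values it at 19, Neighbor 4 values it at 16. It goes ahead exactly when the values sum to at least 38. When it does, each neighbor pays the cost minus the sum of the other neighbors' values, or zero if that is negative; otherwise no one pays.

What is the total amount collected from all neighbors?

Total value 49 ≥ cost 38, so it is built.
Neighbor 1: others sum to 40; max(0, 38 - 40) = 0.
Neighbor 2: others sum to 44; max(0, 38 - 44) = 0.
Neighbor 3: others sum to 30; max(0, 38 - 30) = 8.
Neighbor 4: others sum to 33; max(0, 38 - 33) = 5.
Total collected = 0 + 0 + 8 + 5 = 13.

13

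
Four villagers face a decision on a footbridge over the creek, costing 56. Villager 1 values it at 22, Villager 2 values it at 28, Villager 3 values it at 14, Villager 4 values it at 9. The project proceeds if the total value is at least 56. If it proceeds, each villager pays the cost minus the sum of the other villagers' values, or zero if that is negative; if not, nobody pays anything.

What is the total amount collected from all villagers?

16

Total value 73 ≥ cost 56, so it is built.
Villager 1: others sum to 51; max(0, 56 - 51) = 5.
Villager 2: others sum to 45; max(0, 56 - 45) = 11.
Villager 3: others sum to 59; max(0, 56 - 59) = 0.
Villager 4: others sum to 64; max(0, 56 - 64) = 0.
Total collected = 5 + 11 + 0 + 0 = 16.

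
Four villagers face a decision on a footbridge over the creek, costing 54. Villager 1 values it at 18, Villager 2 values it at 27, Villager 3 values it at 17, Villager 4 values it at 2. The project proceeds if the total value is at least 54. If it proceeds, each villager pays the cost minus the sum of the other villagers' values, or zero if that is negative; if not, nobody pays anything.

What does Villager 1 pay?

Total value 64 ≥ cost 54, so the project is built.
The other villagers' values sum to 46.
Cost minus that sum is 54 - 46 = 8.

8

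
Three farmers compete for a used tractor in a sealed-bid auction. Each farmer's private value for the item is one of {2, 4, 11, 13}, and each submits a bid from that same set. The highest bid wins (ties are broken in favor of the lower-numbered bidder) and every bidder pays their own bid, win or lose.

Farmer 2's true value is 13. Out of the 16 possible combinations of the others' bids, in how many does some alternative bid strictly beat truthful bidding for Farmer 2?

Others bid (2, 2): truth gives 0; bid 4 gives 9 > 0. Violating.
Others bid (2, 4): truth gives 0; bid 4 gives 9 > 0. Violating.
Others bid (2, 11): truth gives 0; bid 11 gives 2 > 0. Violating.
Others bid (4, 2): truth gives 0; bid 11 gives 2 > 0. Violating.
Others bid (2, 13): truth gives 0; no alternative beats it.
Others bid (4, 13): truth gives 0; no alternative beats it.
(Checking all 16 profiles: 10 have a profitable deviation, 6 do not.)

10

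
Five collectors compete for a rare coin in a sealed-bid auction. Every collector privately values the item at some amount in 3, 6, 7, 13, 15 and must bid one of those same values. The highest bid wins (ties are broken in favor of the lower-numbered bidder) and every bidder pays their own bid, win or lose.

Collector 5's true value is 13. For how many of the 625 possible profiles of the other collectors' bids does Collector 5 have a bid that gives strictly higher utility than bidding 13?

560

Others bid (3, 3, 3, 3): truth gives 0; bid 6 gives 7 > 0. Violating.
Others bid (3, 3, 3, 6): truth gives 0; bid 7 gives 6 > 0. Violating.
Others bid (3, 3, 3, 13): truth gives -13; bid 15 gives -2 > -13. Violating.
Others bid (3, 3, 3, 15): truth gives -13; bid 3 gives -3 > -13. Violating.
Others bid (3, 3, 3, 7): truth gives 0; no alternative beats it.
Others bid (3, 3, 6, 7): truth gives 0; no alternative beats it.
(Checking all 625 profiles: 560 have a profitable deviation, 65 do not.)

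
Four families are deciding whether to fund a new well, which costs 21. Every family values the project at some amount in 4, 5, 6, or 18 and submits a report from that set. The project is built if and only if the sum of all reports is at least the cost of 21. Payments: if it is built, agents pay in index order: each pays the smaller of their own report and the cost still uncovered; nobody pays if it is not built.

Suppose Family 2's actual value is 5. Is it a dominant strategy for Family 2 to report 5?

Consider the case where Family 1 reports 4, Family 3 reports 4 and Family 4 reports 18.
Truthful report 5: project built, pays 5, utility 5 - 5 = 0.
Report 4 instead: project built, pays 4, utility 5 - 4 = 1.
Since 1 > 0, reporting 4 is strictly better here, so truthful reporting is not dominant.

No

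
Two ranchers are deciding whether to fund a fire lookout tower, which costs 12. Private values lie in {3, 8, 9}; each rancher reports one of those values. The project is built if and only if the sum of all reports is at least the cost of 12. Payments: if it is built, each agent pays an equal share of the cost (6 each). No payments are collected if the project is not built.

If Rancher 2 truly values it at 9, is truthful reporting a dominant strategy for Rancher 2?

Yes

Check each profile of the others' reports and compare truth against every alternative report.
Others report (3): truth gives 3, best alternative gives 0.
Others report (8): truth gives 3, best alternative gives 3.
Others report (9): truth gives 3, best alternative gives 3.
In every case the truthful report is at least as good as any alternative, so it is a dominant strategy.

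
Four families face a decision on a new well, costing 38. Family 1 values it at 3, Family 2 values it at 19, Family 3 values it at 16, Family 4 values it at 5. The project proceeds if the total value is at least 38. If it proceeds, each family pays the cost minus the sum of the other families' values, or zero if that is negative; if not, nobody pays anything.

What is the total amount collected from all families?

Total value 43 ≥ cost 38, so it is built.
Family 1: others sum to 40; max(0, 38 - 40) = 0.
Family 2: others sum to 24; max(0, 38 - 24) = 14.
Family 3: others sum to 27; max(0, 38 - 27) = 11.
Family 4: others sum to 38; max(0, 38 - 38) = 0.
Total collected = 0 + 14 + 11 + 0 = 25.

25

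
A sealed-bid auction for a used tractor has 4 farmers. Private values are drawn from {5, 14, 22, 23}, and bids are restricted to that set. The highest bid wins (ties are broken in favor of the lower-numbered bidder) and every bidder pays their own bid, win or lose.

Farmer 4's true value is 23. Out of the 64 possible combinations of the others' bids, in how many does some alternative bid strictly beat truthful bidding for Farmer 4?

45

Others bid (5, 5, 5): truth gives 0; bid 14 gives 9 > 0. Violating.
Others bid (5, 5, 14): truth gives 0; bid 22 gives 1 > 0. Violating.
Others bid (5, 5, 23): truth gives -23; bid 5 gives -5 > -23. Violating.
Others bid (5, 14, 5): truth gives 0; bid 22 gives 1 > 0. Violating.
Others bid (5, 5, 22): truth gives 0; no alternative beats it.
Others bid (5, 14, 22): truth gives 0; no alternative beats it.
(Checking all 64 profiles: 45 have a profitable deviation, 19 do not.)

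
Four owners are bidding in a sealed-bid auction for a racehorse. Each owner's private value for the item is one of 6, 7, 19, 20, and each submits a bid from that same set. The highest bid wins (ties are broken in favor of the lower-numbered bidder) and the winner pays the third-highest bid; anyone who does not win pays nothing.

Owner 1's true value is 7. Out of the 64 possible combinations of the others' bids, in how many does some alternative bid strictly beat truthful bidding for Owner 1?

6

Others bid (6, 6, 19): truth gives 0; bid 19 gives 1 > 0. Violating.
Others bid (6, 6, 20): truth gives 0; bid 20 gives 1 > 0. Violating.
Others bid (6, 19, 6): truth gives 0; bid 19 gives 1 > 0. Violating.
Others bid (6, 20, 6): truth gives 0; bid 20 gives 1 > 0. Violating.
Others bid (6, 6, 6): truth gives 1; no alternative beats it.
Others bid (6, 6, 7): truth gives 1; no alternative beats it.
(Checking all 64 profiles: 6 have a profitable deviation, 58 do not.)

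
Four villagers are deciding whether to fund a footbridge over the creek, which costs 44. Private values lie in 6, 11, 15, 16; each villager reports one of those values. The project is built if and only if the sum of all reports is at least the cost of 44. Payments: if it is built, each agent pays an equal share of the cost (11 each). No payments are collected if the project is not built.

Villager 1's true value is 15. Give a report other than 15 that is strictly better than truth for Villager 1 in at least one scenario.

Suppose Villager 2 reports 6, Villager 3 reports 6 and Villager 4 reports 16.
Report 15: project not built, utility 0.
Report 16: project built, pays 11, utility 15 - 11 = 4.
So reporting 16 beats truth here (4 > 0).

16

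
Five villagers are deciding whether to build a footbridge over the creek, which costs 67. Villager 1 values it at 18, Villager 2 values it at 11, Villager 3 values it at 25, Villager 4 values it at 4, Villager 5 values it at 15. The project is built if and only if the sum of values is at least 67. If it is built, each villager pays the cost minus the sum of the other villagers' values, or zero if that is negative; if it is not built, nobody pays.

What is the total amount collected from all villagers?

Total value 73 ≥ cost 67, so it is built.
Villager 1: others sum to 55; max(0, 67 - 55) = 12.
Villager 2: others sum to 62; max(0, 67 - 62) = 5.
Villager 3: others sum to 48; max(0, 67 - 48) = 19.
Villager 4: others sum to 69; max(0, 67 - 69) = 0.
Villager 5: others sum to 58; max(0, 67 - 58) = 9.
Total collected = 12 + 5 + 19 + 0 + 9 = 45.

45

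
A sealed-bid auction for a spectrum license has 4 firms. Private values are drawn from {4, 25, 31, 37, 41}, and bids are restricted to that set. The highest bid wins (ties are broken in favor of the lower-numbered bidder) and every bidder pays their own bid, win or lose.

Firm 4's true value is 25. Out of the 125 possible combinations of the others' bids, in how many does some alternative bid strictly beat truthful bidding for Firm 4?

124

Others bid (4, 4, 25): truth gives -25; bid 4 gives -4 > -25. Violating.
Others bid (4, 4, 31): truth gives -25; bid 4 gives -4 > -25. Violating.
Others bid (4, 4, 37): truth gives -25; bid 4 gives -4 > -25. Violating.
Others bid (4, 4, 41): truth gives -25; bid 4 gives -4 > -25. Violating.
Others bid (4, 4, 4): truth gives 0; no alternative beats it.
(Checking all 125 profiles: 124 have a profitable deviation, 1 does not.)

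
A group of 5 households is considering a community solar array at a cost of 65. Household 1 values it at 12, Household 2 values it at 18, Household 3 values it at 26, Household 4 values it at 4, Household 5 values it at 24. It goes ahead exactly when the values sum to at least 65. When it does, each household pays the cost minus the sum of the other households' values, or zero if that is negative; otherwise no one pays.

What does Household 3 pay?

Total value 84 ≥ cost 65, so the project is built.
The other households' values sum to 58.
Cost minus that sum is 65 - 58 = 7.

7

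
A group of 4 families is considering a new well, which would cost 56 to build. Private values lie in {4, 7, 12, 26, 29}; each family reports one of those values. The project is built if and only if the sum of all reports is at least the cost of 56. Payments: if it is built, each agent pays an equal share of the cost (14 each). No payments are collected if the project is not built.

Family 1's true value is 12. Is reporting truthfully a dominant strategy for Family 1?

Consider the case where Family 2 reports 4, Family 3 reports 12 and Family 4 reports 29.
Truthful report 12: project built, pays 14, utility 12 - 14 = -2.
Report 4 instead: project not built, utility 0.
Since 0 > -2, reporting 4 is strictly better here, so truthful reporting is not dominant.

No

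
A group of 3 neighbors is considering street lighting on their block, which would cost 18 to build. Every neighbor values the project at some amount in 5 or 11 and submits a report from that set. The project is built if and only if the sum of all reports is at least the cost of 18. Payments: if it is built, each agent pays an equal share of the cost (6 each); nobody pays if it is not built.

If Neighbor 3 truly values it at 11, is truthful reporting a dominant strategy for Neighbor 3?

Yes

Check each profile of the others' reports and compare truth against every alternative report.
Others report (5, 5): truth gives 5, best alternative gives 0.
Others report (5, 11): truth gives 5, best alternative gives 5.
Others report (11, 5): truth gives 5, best alternative gives 5.
Others report (11, 11): truth gives 5, best alternative gives 5.
In every case the truthful report is at least as good as any alternative, so it is a dominant strategy.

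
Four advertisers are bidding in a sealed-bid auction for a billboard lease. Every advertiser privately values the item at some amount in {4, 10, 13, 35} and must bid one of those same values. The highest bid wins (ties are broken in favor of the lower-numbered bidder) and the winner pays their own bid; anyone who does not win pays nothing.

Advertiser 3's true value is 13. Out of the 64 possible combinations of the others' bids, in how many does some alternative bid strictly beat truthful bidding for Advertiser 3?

Others bid (4, 4, 4): truth gives 0; bid 10 gives 3 > 0. Violating.
Others bid (4, 4, 10): truth gives 0; bid 10 gives 3 > 0. Violating.
Others bid (4, 4, 13): truth gives 0; no alternative beats it.
Others bid (4, 4, 35): truth gives 0; no alternative beats it.
(Checking all 64 profiles: 2 have a profitable deviation, 62 do not.)

2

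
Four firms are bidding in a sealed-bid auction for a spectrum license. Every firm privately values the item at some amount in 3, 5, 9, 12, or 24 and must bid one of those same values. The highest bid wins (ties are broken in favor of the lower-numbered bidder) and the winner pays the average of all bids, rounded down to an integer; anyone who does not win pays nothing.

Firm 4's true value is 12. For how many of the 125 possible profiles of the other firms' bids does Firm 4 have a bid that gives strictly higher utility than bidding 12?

Others bid (3, 3, 3): truth gives 7; bid 5 gives 9 > 7. Violating.
Others bid (3, 3, 12): truth gives 0; bid 24 gives 2 > 0. Violating.
Others bid (3, 5, 5): truth gives 6; bid 9 gives 7 > 6. Violating.
Others bid (3, 5, 12): truth gives 0; bid 24 gives 1 > 0. Violating.
Others bid (3, 3, 5): truth gives 7; no alternative beats it.
Others bid (3, 3, 9): truth gives 6; no alternative beats it.
(Checking all 125 profiles: 16 have a profitable deviation, 109 do not.)

16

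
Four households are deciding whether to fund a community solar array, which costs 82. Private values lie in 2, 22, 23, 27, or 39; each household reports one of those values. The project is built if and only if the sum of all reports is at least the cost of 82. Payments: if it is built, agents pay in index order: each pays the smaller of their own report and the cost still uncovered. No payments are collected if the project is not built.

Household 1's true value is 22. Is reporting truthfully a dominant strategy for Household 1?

No

Consider the case where Household 2 reports 2, Household 3 reports 39 and Household 4 reports 39.
Truthful report 22: project built, pays 22, utility 22 - 22 = 0.
Report 2 instead: project built, pays 2, utility 22 - 2 = 20.
Since 20 > 0, reporting 2 is strictly better here, so truthful reporting is not dominant.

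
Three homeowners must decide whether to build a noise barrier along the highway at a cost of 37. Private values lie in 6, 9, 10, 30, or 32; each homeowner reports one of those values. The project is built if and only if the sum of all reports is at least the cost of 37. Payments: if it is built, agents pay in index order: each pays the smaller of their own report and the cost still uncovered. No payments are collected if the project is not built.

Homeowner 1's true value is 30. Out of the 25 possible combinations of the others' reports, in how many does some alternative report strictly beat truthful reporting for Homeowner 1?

16

Others report (6, 30): truth gives 0; report 6 gives 24 > 0. Violating.
Others report (6, 32): truth gives 0; report 6 gives 24 > 0. Violating.
Others report (9, 30): truth gives 0; report 6 gives 24 > 0. Violating.
Others report (9, 32): truth gives 0; report 6 gives 24 > 0. Violating.
Others report (6, 6): truth gives 0; no alternative beats it.
Others report (6, 9): truth gives 0; no alternative beats it.
(Checking all 25 profiles: 16 have a profitable deviation, 9 do not.)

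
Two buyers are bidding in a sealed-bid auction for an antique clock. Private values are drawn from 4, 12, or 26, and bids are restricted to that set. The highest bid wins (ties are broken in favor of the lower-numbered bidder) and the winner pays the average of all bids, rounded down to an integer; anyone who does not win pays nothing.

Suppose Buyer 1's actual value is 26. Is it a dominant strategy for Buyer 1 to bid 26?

Consider the case where Buyer 2 bids 4.
Truthful bid 26: wins, pays 15, utility 26 - 15 = 11.
Bid 4 instead: wins, pays 4, utility 26 - 4 = 22.
Since 22 > 11, bidding 4 is strictly better here, so truthful bidding is not dominant.

No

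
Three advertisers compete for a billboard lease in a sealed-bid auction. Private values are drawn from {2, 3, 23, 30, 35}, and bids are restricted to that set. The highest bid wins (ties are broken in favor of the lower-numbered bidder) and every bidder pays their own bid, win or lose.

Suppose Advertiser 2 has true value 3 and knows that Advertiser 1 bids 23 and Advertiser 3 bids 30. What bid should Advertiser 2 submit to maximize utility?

Bid 2: loses but pays 2, utility -2.
Bid 3: loses but pays 3, utility -3.
Bid 23: loses but pays 23, utility -23.
Bid 30: wins, pays 30, utility 3 - 30 = -27.
Bid 35: wins, pays 35, utility 3 - 35 = -32.
The best choice is 2 with utility -2.

2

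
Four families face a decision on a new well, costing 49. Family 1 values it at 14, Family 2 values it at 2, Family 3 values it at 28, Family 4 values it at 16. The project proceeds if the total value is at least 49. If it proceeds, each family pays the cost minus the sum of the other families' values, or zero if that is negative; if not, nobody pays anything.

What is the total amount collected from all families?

Total value 60 ≥ cost 49, so it is built.
Family 1: others sum to 46; max(0, 49 - 46) = 3.
Family 2: others sum to 58; max(0, 49 - 58) = 0.
Family 3: others sum to 32; max(0, 49 - 32) = 17.
Family 4: others sum to 44; max(0, 49 - 44) = 5.
Total collected = 3 + 0 + 17 + 5 = 25.

25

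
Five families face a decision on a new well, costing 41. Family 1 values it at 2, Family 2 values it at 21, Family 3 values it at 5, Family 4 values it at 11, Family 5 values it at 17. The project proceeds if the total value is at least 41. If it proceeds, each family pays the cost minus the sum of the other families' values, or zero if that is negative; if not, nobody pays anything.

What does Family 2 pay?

Total value 56 ≥ cost 41, so the project is built.
The other families' values sum to 35.
Cost minus that sum is 41 - 35 = 6.

6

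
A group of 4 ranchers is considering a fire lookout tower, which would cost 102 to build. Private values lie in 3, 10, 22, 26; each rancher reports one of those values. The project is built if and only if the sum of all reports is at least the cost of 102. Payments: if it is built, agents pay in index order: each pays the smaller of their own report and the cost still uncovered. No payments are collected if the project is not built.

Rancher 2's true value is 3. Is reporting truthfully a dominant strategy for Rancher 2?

Yes

Check each profile of the others' reports and compare truth against every alternative report.
Others report (3, 3, 3): truth gives 0, best alternative gives 0.
Others report (3, 3, 10): truth gives 0, best alternative gives 0.
Others report (3, 3, 22): truth gives 0, best alternative gives 0.
Others report (3, 3, 26): truth gives 0, best alternative gives 0.
Others report (3, 10, 3): truth gives 0, best alternative gives 0.
Others report (3, 10, 10): truth gives 0, best alternative gives 0.
(Remaining 58 profiles checked similarly; truth is weakly best in each.)
In every case the truthful report is at least as good as any alternative, so it is a dominant strategy.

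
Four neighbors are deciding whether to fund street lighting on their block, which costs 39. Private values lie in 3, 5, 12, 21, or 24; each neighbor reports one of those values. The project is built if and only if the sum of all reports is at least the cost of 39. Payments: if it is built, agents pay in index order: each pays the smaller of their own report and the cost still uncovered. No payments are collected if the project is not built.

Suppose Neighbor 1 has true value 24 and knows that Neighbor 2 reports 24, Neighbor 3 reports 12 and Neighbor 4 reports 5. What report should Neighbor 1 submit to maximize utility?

Report 3: project built, pays 3, utility 24 - 3 = 21.
Report 5: project built, pays 5, utility 24 - 5 = 19.
Report 12: project built, pays 12, utility 24 - 12 = 12.
Report 21: project built, pays 21, utility 24 - 21 = 3.
Report 24: project built, pays 24, utility 24 - 24 = 0.
The best choice is 3 with utility 21.

3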